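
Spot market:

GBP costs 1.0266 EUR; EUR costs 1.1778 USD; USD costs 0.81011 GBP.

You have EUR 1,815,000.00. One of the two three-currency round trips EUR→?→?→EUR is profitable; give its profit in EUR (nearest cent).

Profitable loop is EUR → GBP → USD → EUR:
EUR 1,815,000.00 ÷ 1.0266 = GBP 1,767,971.95
GBP 1,767,971.95 ÷ 0.81011 = USD 2,182,385.04
USD 2,182,385.04 ÷ 1.1778 = EUR 1,852,933.47
Profit = EUR 1,852,933.47 − EUR 1,815,000.00

Profit: EUR 37,933.47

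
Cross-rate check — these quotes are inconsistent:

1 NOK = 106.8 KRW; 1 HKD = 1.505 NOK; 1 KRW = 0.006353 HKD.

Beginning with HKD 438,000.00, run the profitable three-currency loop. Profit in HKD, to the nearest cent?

Profit: HKD 9,260.68

Profitable loop is HKD → NOK → KRW → HKD:
HKD 438,000.00 × 1.505 = NOK 659,190.00
NOK 659,190.00 × 106.8 = KRW 70,401,492
KRW 70,401,492 × 0.006353 = HKD 447,260.68
Profit = HKD 447,260.68 − HKD 438,000.00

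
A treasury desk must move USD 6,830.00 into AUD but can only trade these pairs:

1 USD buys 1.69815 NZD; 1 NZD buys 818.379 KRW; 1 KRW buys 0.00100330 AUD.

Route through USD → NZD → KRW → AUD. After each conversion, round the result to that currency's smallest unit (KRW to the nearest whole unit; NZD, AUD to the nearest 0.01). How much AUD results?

USD 6,830.00 × 1.69815 = NZD 11,598.36
NZD 11,598.36 × 818.379 = KRW 9,491,854
KRW 9,491,854 × 0.00100330 = AUD 9,523.18

AUD 9,523.18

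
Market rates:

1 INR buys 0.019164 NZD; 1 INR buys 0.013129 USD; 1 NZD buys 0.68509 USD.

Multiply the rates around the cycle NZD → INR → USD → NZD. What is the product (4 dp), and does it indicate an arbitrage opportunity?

Around NZD → INR → USD → NZD: 1 ÷ 0.019164 × 0.013129 ÷ 0.68509 = 0.999995
Product ≈ 1 (deviation 0.000%, within rounding noise).

1.0000 (no arbitrage)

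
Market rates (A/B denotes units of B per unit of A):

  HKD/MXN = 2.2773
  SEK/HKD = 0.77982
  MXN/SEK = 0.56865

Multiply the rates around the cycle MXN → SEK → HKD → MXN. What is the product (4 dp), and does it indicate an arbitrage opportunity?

Around MXN → SEK → HKD → MXN: 1 × 0.56865 × 0.77982 × 2.2773 = 1.009856
Product > 1; profitable direction is MXN → SEK → HKD → MXN.

1.0099 (arbitrage exists)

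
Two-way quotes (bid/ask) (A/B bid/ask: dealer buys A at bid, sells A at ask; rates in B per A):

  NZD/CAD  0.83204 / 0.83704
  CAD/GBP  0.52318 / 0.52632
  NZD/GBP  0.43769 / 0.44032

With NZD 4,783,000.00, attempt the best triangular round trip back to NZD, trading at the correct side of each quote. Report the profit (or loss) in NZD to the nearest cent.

Best loop NZD → GBP → CAD → NZD:
NZD 4,783,000.00 × 0.43769 (sell NZD at bid) = GBP 2,093,471.27
GBP 2,093,471.27 ÷ 0.52632 (buy CAD at ask) = CAD 3,977,563.59
CAD 3,977,563.59 ÷ 0.83704 (buy NZD at ask) = NZD 4,751,939.68

Net result: NZD -31,060.32 (no profitable arbitrage after spreads)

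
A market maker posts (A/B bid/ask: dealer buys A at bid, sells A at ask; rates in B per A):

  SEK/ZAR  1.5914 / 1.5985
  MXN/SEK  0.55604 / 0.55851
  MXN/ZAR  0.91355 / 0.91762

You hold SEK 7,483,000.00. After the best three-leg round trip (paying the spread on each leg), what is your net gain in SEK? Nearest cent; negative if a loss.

Best loop SEK → MXN → ZAR → SEK:
SEK 7,483,000.00 ÷ 0.55851 (buy MXN at ask) = MXN 13,398,148.65
MXN 13,398,148.65 × 0.91355 (sell MXN at bid) = ZAR 12,239,878.70
ZAR 12,239,878.70 ÷ 1.5985 (buy SEK at ask) = SEK 7,657,102.72

Net profit: SEK 174,102.72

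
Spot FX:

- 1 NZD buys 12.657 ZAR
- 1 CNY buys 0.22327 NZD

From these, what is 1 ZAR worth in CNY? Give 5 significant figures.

1 ZAR ÷ 12.657 = 0.0790077 NZD
0.0790077 NZD ÷ 0.22327 = 0.353866 CNY

ZAR/CNY = 0.35387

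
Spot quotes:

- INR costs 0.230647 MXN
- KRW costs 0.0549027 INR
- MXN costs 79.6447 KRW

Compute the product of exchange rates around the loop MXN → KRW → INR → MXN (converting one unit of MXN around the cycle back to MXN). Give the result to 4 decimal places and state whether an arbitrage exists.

Around MXN → KRW → INR → MXN: 1 × 79.6447 × 0.0549027 × 0.230647 = 1.008552
Product > 1; profitable direction is MXN → KRW → INR → MXN.

1.0086 (arbitrage exists)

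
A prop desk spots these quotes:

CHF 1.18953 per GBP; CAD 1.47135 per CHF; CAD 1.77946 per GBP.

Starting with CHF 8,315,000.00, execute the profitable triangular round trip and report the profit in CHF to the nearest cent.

Profit: CHF 138,938.63

Profitable loop is CHF → GBP → CAD → CHF:
CHF 8,315,000.00 ÷ 1.18953 = GBP 6,990,155.78
GBP 6,990,155.78 × 1.77946 = CAD 12,438,702.60
CAD 12,438,702.60 ÷ 1.47135 = CHF 8,453,938.63
Profit = CHF 8,453,938.63 − CHF 8,315,000.00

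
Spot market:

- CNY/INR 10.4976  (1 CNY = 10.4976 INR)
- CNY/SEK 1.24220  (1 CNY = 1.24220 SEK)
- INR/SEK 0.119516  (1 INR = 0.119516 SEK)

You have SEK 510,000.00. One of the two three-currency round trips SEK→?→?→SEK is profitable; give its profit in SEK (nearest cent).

Profitable loop is SEK → CNY → INR → SEK:
SEK 510,000.00 ÷ 1.24220 = CNY 410,561.91
CNY 410,561.91 × 10.4976 = INR 4,309,914.67
INR 4,309,914.67 × 0.119516 = SEK 515,103.76
Profit = SEK 515,103.76 − SEK 510,000.00

Profit: SEK 5,103.76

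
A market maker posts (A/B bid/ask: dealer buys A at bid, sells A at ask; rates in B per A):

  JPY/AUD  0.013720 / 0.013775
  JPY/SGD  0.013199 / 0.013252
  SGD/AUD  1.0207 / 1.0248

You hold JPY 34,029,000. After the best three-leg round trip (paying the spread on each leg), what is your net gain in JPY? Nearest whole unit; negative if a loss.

Best loop JPY → AUD → SGD → JPY:
JPY 34,029,000 × 0.013720 (sell JPY at bid) = AUD 466,877.88
AUD 466,877.88 ÷ 1.0248 (buy SGD at ask) = SGD 455,579.51
SGD 455,579.51 ÷ 0.013252 (buy JPY at ask) = JPY 34,378,170

Net profit: JPY 349,170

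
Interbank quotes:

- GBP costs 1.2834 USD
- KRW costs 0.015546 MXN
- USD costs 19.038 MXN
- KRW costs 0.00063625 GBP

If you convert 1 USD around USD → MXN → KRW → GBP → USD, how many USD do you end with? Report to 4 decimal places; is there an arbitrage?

1.0000 (no arbitrage)

Around USD → MXN → KRW → GBP → USD: 1 × 19.038 ÷ 0.015546 × 0.00063625 × 1.2834 = 0.999983
Product ≈ 1 (deviation 0.002%, within rounding noise).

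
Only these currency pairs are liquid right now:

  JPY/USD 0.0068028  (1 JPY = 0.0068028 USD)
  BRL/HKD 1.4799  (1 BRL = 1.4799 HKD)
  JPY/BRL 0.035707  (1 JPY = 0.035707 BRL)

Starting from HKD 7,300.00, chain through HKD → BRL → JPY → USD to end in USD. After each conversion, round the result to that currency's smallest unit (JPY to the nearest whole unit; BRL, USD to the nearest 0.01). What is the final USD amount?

HKD 7,300.00 ÷ 1.4799 = BRL 4,932.77
BRL 4,932.77 ÷ 0.035707 = JPY 138,146
JPY 138,146 × 0.0068028 = USD 939.78

USD 939.78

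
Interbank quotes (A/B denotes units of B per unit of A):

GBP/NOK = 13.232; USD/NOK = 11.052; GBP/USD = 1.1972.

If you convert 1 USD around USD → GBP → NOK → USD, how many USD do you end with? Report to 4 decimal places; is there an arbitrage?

Around USD → GBP → NOK → USD: 1 ÷ 1.1972 × 13.232 ÷ 11.052 = 1.000041
Product ≈ 1 (deviation 0.004%, within rounding noise).

1.0000 (no arbitrage)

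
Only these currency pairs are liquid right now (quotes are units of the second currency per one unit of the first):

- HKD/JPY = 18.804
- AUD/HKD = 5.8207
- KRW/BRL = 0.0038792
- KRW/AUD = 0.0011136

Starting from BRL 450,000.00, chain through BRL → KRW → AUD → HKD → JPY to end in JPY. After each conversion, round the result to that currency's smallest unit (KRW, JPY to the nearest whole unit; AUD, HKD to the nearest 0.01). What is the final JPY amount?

JPY 14,139,206

BRL 450,000.00 ÷ 0.0038792 = KRW 116,003,300
KRW 116,003,300 × 0.0011136 = AUD 129,181.27
AUD 129,181.27 × 5.8207 = HKD 751,925.42
HKD 751,925.42 × 18.804 = JPY 14,139,206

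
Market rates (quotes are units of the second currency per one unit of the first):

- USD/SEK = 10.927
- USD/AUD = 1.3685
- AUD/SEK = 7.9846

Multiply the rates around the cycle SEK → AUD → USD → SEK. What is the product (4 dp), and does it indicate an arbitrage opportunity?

1.0000 (no arbitrage)

Around SEK → AUD → USD → SEK: 1 ÷ 7.9846 ÷ 1.3685 × 10.927 = 1.000007
Product ≈ 1 (deviation 0.001%, within rounding noise).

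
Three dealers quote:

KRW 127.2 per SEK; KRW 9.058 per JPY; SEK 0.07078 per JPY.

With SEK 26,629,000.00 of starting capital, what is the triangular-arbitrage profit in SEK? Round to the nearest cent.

Profit: SEK 162,035.78

Profitable loop is SEK → JPY → KRW → SEK:
SEK 26,629,000.00 ÷ 0.07078 = JPY 376,222,097
JPY 376,222,097 × 9.058 = KRW 3,407,819,751
KRW 3,407,819,751 ÷ 127.2 = SEK 26,791,035.78
Profit = SEK 26,791,035.78 − SEK 26,629,000.00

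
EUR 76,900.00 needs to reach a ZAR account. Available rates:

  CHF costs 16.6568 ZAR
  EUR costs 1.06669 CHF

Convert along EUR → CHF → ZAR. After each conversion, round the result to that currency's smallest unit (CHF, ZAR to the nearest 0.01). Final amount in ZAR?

EUR 76,900.00 × 1.06669 = CHF 82,028.46
CHF 82,028.46 × 16.6568 = ZAR 1,366,331.65

ZAR 1,366,331.65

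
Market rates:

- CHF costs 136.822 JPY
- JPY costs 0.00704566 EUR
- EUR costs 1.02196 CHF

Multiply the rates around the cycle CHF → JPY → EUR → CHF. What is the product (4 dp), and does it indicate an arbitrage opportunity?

Around CHF → JPY → EUR → CHF: 1 × 136.822 × 0.00704566 × 1.02196 = 0.985171
Product < 1; profitable direction is CHF → EUR → JPY → CHF.

0.9852 (arbitrage exists)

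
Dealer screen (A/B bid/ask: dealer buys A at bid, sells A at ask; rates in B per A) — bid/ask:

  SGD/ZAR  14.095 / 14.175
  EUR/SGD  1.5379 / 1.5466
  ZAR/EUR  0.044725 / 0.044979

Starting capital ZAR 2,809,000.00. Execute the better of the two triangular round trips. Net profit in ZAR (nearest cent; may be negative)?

Net profit: ZAR 39,661.66

Best loop ZAR → SGD → EUR → ZAR:
ZAR 2,809,000.00 ÷ 14.175 (buy SGD at ask) = SGD 198,165.78
SGD 198,165.78 ÷ 1.5466 (buy EUR at ask) = EUR 128,129.95
EUR 128,129.95 ÷ 0.044979 (buy ZAR at ask) = ZAR 2,848,661.66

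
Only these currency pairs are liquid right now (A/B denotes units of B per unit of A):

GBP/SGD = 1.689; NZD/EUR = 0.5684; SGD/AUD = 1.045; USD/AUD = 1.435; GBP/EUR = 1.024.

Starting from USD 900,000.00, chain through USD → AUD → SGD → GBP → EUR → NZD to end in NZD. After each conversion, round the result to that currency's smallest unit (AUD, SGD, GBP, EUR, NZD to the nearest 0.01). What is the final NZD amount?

USD 900,000.00 × 1.435 = AUD 1,291,500.00
AUD 1,291,500.00 ÷ 1.045 = SGD 1,235,885.17
SGD 1,235,885.17 ÷ 1.689 = GBP 731,725.97
GBP 731,725.97 × 1.024 = EUR 749,287.39
EUR 749,287.39 ÷ 0.5684 = NZD 1,318,239.60

NZD 1,318,239.60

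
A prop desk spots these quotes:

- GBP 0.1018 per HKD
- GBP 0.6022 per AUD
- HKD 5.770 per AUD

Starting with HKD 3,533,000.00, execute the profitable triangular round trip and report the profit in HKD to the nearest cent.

Profit: HKD 89,103.01

Profitable loop is HKD → AUD → GBP → HKD:
HKD 3,533,000.00 ÷ 5.770 = AUD 612,305.03
AUD 612,305.03 × 0.6022 = GBP 368,730.09
GBP 368,730.09 ÷ 0.1018 = HKD 3,622,103.01
Profit = HKD 3,622,103.01 − HKD 3,533,000.00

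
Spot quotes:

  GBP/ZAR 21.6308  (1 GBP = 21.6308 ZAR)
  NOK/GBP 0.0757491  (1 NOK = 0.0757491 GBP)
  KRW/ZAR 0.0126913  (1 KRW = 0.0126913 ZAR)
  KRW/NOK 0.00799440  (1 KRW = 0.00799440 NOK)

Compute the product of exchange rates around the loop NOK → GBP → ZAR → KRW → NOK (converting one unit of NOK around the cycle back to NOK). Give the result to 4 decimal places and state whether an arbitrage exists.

1.0321 (arbitrage exists)

Around NOK → GBP → ZAR → KRW → NOK: 1 × 0.0757491 × 21.6308 ÷ 0.0126913 × 0.00799440 = 1.032119
Product > 1; profitable direction is NOK → GBP → ZAR → KRW → NOK.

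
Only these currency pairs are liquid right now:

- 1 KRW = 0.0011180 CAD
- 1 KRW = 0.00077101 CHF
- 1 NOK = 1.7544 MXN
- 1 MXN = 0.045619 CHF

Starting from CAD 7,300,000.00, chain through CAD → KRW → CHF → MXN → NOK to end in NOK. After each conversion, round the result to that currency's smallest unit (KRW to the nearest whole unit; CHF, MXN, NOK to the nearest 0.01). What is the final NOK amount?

NOK 62,902,323.52

CAD 7,300,000.00 ÷ 0.0011180 = KRW 6,529,516,995
KRW 6,529,516,995 × 0.00077101 = CHF 5,034,322.90
CHF 5,034,322.90 ÷ 0.045619 = MXN 110,355,836.38
MXN 110,355,836.38 ÷ 1.7544 = NOK 62,902,323.52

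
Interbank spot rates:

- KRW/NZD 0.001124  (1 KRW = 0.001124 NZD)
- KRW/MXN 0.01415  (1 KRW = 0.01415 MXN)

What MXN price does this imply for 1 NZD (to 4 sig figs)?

NZD/MXN = 12.59

1 NZD ÷ 0.001124 = 889.68 KRW
889.68 KRW × 0.01415 = 12.589 MXN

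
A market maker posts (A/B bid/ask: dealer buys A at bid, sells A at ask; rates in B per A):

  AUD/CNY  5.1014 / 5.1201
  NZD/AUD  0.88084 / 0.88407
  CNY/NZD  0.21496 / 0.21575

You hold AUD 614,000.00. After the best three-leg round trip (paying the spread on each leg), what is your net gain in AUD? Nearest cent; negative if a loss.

Net profit: AUD 14,713.04

Best loop AUD → NZD → CNY → AUD:
AUD 614,000.00 ÷ 0.88407 (buy NZD at ask) = NZD 694,515.14
NZD 694,515.14 ÷ 0.21575 (buy CNY at ask) = CNY 3,219,073.65
CNY 3,219,073.65 ÷ 5.1201 (buy AUD at ask) = AUD 628,713.04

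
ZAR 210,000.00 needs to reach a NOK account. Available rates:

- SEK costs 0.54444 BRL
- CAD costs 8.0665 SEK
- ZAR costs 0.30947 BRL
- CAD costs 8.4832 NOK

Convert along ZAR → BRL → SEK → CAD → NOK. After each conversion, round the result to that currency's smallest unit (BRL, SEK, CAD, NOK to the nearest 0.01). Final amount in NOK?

ZAR 210,000.00 × 0.30947 = BRL 64,988.70
BRL 64,988.70 ÷ 0.54444 = SEK 119,367.97
SEK 119,367.97 ÷ 8.0665 = CAD 14,797.99
CAD 14,797.99 × 8.4832 = NOK 125,534.31

NOK 125,534.31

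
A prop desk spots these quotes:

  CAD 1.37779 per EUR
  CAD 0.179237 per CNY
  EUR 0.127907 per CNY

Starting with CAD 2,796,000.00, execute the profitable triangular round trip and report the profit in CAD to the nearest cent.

Profit: CAD 47,724.32

Profitable loop is CAD → EUR → CNY → CAD:
CAD 2,796,000.00 ÷ 1.37779 = EUR 2,029,336.84
EUR 2,029,336.84 ÷ 0.127907 = CNY 15,865,721.47
CNY 15,865,721.47 × 0.179237 = CAD 2,843,724.32
Profit = CAD 2,843,724.32 − CAD 2,796,000.00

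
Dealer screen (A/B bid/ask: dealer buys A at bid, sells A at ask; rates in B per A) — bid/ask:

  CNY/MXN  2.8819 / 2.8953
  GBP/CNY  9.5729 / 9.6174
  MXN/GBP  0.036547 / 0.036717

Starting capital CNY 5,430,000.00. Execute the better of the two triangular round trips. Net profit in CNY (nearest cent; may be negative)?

Net profit: CNY 44,872.28

Best loop CNY → MXN → GBP → CNY:
CNY 5,430,000.00 × 2.8819 (sell CNY at bid) = MXN 15,648,717.00
MXN 15,648,717.00 × 0.036547 (sell MXN at bid) = GBP 571,913.66
GBP 571,913.66 × 9.5729 (sell GBP at bid) = CNY 5,474,872.28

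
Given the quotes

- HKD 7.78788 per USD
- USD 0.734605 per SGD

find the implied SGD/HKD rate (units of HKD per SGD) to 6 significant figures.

SGD/HKD = 5.72102

1 SGD × 0.734605 = 0.734605 USD
0.734605 USD × 7.78788 = 5.72102 HKD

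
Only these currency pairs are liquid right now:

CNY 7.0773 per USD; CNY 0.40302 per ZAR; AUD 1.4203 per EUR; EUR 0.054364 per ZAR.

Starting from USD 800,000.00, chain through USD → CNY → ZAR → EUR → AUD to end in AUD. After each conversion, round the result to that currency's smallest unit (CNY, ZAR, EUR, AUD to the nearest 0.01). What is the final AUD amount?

USD 800,000.00 × 7.0773 = CNY 5,661,840.00
CNY 5,661,840.00 ÷ 0.40302 = ZAR 14,048,533.57
ZAR 14,048,533.57 × 0.054364 = EUR 763,734.48
EUR 763,734.48 × 1.4203 = AUD 1,084,732.08

AUD 1,084,732.08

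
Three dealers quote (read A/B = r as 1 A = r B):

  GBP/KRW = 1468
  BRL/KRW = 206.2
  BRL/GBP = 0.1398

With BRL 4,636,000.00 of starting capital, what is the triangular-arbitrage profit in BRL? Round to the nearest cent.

Profitable loop is BRL → KRW → GBP → BRL:
BRL 4,636,000.00 × 206.2 = KRW 955,943,200
KRW 955,943,200 ÷ 1468 = GBP 651,187.47
GBP 651,187.47 ÷ 0.1398 = BRL 4,657,993.32
Profit = BRL 4,657,993.32 − BRL 4,636,000.00

Profit: BRL 21,993.32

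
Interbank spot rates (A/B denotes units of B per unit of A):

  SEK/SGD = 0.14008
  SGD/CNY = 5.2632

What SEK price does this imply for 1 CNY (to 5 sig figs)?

CNY/SEK = 1.3564

1 CNY ÷ 5.2632 = 0.189998 SGD
0.189998 SGD ÷ 0.14008 = 1.35636 SEK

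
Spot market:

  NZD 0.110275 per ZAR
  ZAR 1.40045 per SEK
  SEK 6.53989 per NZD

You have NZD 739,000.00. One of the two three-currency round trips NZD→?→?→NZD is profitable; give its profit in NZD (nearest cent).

Profitable loop is NZD → SEK → ZAR → NZD:
NZD 739,000.00 × 6.53989 = SEK 4,832,978.71
SEK 4,832,978.71 × 1.40045 = ZAR 6,768,345.03
ZAR 6,768,345.03 × 0.110275 = NZD 746,379.25
Profit = NZD 746,379.25 − NZD 739,000.00

Profit: NZD 7,379.25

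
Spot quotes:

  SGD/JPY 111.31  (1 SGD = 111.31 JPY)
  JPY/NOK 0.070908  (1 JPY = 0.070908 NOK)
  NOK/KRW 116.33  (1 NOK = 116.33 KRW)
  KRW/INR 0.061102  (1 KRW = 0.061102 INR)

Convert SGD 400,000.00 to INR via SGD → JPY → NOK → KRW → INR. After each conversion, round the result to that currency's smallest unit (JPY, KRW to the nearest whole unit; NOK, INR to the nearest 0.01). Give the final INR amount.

INR 22,440,708.46

SGD 400,000.00 × 111.31 = JPY 44,524,000
JPY 44,524,000 × 0.070908 = NOK 3,157,107.79
NOK 3,157,107.79 × 116.33 = KRW 367,266,349
KRW 367,266,349 × 0.061102 = INR 22,440,708.46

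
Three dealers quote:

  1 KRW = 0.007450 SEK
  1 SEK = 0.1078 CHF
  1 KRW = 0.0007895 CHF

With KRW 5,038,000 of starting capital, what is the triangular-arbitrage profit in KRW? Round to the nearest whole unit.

Profitable loop is KRW → SEK → CHF → KRW:
KRW 5,038,000 × 0.007450 = SEK 37,533.10
SEK 37,533.10 × 0.1078 = CHF 4,046.07
CHF 4,046.07 ÷ 0.0007895 = KRW 5,124,849
Profit = KRW 5,124,849 − KRW 5,038,000

Profit: KRW 86,849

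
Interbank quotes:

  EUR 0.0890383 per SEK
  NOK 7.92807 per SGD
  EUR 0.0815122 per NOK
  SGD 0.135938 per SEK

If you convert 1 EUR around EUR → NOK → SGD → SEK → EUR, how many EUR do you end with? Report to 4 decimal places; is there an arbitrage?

Around EUR → NOK → SGD → SEK → EUR: 1 ÷ 0.0815122 ÷ 7.92807 ÷ 0.135938 × 0.0890383 = 1.013552
Product > 1; profitable direction is EUR → NOK → SGD → SEK → EUR.

1.0136 (arbitrage exists)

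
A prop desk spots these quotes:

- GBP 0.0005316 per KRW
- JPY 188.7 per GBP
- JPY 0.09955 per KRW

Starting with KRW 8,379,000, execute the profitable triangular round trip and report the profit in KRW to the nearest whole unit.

Profitable loop is KRW → GBP → JPY → KRW:
KRW 8,379,000 × 0.0005316 = GBP 4,454.28
GBP 4,454.28 × 188.7 = JPY 840,522
JPY 840,522 ÷ 0.09955 = KRW 8,443,214
Profit = KRW 8,443,214 − KRW 8,379,000

Profit: KRW 64,214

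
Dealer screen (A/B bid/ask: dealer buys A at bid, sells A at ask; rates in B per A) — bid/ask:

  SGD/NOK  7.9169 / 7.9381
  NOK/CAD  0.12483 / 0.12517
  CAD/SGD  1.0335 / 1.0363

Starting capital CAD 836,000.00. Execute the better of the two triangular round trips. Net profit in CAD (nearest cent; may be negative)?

Net profit: CAD 17,868.30

Best loop CAD → SGD → NOK → CAD:
CAD 836,000.00 × 1.0335 (sell CAD at bid) = SGD 864,006.00
SGD 864,006.00 × 7.9169 (sell SGD at bid) = NOK 6,840,249.10
NOK 6,840,249.10 × 0.12483 (sell NOK at bid) = CAD 853,868.30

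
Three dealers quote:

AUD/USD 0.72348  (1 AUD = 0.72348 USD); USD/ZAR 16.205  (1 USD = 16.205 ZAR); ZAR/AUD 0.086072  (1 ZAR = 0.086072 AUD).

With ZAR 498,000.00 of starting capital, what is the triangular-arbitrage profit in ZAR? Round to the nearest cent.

Profitable loop is ZAR → AUD → USD → ZAR:
ZAR 498,000.00 × 0.086072 = AUD 42,863.86
AUD 42,863.86 × 0.72348 = USD 31,011.14
USD 31,011.14 × 16.205 = ZAR 502,535.56
Profit = ZAR 502,535.56 − ZAR 498,000.00

Profit: ZAR 4,535.56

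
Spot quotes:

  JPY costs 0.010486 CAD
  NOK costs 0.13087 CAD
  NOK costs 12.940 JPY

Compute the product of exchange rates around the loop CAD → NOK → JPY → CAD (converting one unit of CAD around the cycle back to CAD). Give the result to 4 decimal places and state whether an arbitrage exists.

Around CAD → NOK → JPY → CAD: 1 ÷ 0.13087 × 12.940 × 0.010486 = 1.036822
Product > 1; profitable direction is CAD → NOK → JPY → CAD.

1.0368 (arbitrage exists)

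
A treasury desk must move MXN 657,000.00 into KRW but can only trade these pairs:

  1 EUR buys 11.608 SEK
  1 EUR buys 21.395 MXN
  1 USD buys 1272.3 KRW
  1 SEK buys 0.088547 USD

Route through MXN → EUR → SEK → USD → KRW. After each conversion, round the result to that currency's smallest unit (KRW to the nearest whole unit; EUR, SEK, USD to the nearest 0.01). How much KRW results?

KRW 40,158,165

MXN 657,000.00 ÷ 21.395 = EUR 30,708.11
EUR 30,708.11 × 11.608 = SEK 356,459.74
SEK 356,459.74 × 0.088547 = USD 31,563.44
USD 31,563.44 × 1272.3 = KRW 40,158,165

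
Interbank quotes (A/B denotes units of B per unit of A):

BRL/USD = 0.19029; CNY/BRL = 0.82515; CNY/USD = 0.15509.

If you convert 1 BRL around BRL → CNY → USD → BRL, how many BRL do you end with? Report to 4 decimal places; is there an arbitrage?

0.9877 (arbitrage exists)

Around BRL → CNY → USD → BRL: 1 ÷ 0.82515 × 0.15509 ÷ 0.19029 = 0.987722
Product < 1; profitable direction is BRL → USD → CNY → BRL.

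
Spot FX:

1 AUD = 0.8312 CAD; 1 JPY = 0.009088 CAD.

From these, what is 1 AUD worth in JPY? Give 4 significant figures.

1 AUD × 0.8312 = 0.8312 CAD
0.8312 CAD ÷ 0.009088 = 91.4613 JPY

AUD/JPY = 91.46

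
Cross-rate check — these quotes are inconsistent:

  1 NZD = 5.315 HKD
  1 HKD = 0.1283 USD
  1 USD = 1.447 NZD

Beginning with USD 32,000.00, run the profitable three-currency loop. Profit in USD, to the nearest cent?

Profitable loop is USD → HKD → NZD → USD:
USD 32,000.00 ÷ 0.1283 = HKD 249,415.43
HKD 249,415.43 ÷ 5.315 = NZD 46,926.70
NZD 46,926.70 ÷ 1.447 = USD 32,430.34
Profit = USD 32,430.34 − USD 32,000.00

Profit: USD 430.34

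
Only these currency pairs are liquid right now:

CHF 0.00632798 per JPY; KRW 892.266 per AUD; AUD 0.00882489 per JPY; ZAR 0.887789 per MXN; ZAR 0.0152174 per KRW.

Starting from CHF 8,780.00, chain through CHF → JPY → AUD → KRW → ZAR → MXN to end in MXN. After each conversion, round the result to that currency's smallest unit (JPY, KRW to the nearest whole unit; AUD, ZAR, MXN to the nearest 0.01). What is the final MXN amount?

MXN 187,268.18

CHF 8,780.00 ÷ 0.00632798 = JPY 1,387,489
JPY 1,387,489 × 0.00882489 = AUD 12,244.44
AUD 12,244.44 × 892.266 = KRW 10,925,298
KRW 10,925,298 × 0.0152174 = ZAR 166,254.63
ZAR 166,254.63 ÷ 0.887789 = MXN 187,268.18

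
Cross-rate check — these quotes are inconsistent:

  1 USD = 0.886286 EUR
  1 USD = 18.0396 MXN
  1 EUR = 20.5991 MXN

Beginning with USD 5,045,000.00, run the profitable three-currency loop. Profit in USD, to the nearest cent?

Profit: USD 60,713.04

Profitable loop is USD → EUR → MXN → USD:
USD 5,045,000.00 × 0.886286 = EUR 4,471,312.87
EUR 4,471,312.87 × 20.5991 = MXN 92,105,020.94
MXN 92,105,020.94 ÷ 18.0396 = USD 5,105,713.04
Profit = USD 5,105,713.04 − USD 5,045,000.00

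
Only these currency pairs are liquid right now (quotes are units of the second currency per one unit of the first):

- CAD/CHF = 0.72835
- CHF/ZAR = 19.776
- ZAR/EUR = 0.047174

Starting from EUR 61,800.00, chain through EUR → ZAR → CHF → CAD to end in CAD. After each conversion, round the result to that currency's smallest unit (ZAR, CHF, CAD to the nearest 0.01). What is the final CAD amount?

EUR 61,800.00 ÷ 0.047174 = ZAR 1,310,043.67
ZAR 1,310,043.67 ÷ 19.776 = CHF 66,244.12
CHF 66,244.12 ÷ 0.72835 = CAD 90,950.94

CAD 90,950.94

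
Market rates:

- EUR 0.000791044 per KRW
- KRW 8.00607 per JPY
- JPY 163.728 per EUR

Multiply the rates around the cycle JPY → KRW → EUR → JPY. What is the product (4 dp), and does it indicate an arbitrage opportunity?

Around JPY → KRW → EUR → JPY: 1 × 8.00607 × 0.000791044 × 163.728 = 1.036915
Product > 1; profitable direction is JPY → KRW → EUR → JPY.

1.0369 (arbitrage exists)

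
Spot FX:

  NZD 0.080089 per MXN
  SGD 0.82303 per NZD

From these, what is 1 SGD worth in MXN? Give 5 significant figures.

SGD/MXN = 15.171

1 SGD ÷ 0.82303 = 1.21502 NZD
1.21502 NZD ÷ 0.080089 = 15.1709 MXN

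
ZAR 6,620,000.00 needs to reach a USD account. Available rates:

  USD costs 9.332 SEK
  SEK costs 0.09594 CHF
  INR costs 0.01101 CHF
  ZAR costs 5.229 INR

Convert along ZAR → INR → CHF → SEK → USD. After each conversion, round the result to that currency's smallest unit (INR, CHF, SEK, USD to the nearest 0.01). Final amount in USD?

USD 425,686.14

ZAR 6,620,000.00 × 5.229 = INR 34,615,980.00
INR 34,615,980.00 × 0.01101 = CHF 381,121.94
CHF 381,121.94 ÷ 0.09594 = SEK 3,972,503.02
SEK 3,972,503.02 ÷ 9.332 = USD 425,686.14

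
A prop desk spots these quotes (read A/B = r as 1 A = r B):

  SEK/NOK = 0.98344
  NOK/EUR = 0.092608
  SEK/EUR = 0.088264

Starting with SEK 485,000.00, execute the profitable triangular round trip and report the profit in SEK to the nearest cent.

Profitable loop is SEK → NOK → EUR → SEK:
SEK 485,000.00 × 0.98344 = NOK 476,968.40
NOK 476,968.40 × 0.092608 = EUR 44,171.09
EUR 44,171.09 ÷ 0.088264 = SEK 500,442.87
Profit = SEK 500,442.87 − SEK 485,000.00

Profit: SEK 15,442.87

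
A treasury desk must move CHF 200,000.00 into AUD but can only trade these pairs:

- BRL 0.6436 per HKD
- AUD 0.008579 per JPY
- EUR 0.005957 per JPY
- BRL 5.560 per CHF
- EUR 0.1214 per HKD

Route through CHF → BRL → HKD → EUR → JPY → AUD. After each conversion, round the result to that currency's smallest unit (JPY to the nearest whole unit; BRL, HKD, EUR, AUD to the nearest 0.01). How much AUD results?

AUD 302,076.20

CHF 200,000.00 × 5.560 = BRL 1,112,000.00
BRL 1,112,000.00 ÷ 0.6436 = HKD 1,727,781.23
HKD 1,727,781.23 × 0.1214 = EUR 209,752.64
EUR 209,752.64 ÷ 0.005957 = JPY 35,211,120
JPY 35,211,120 × 0.008579 = AUD 302,076.20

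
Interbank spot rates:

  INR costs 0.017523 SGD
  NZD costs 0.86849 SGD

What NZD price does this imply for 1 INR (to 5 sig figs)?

1 INR × 0.017523 = 0.017523 SGD
0.017523 SGD ÷ 0.86849 = 0.0201764 NZD

INR/NZD = 0.020176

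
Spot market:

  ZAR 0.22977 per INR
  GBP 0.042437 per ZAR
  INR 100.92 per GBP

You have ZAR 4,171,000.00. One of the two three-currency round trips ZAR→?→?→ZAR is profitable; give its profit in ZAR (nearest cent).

Profit: ZAR 67,624.55

Profitable loop is ZAR → INR → GBP → ZAR:
ZAR 4,171,000.00 ÷ 0.22977 = INR 18,152,935.54
INR 18,152,935.54 ÷ 100.92 = GBP 179,874.51
GBP 179,874.51 ÷ 0.042437 = ZAR 4,238,624.55
Profit = ZAR 4,238,624.55 − ZAR 4,171,000.00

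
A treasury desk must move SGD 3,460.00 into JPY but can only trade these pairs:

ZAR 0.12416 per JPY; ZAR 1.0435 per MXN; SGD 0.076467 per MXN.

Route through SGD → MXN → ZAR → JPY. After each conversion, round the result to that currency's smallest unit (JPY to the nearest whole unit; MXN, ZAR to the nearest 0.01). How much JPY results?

SGD 3,460.00 ÷ 0.076467 = MXN 45,248.28
MXN 45,248.28 × 1.0435 = ZAR 47,216.58
ZAR 47,216.58 ÷ 0.12416 = JPY 380,288

JPY 380,288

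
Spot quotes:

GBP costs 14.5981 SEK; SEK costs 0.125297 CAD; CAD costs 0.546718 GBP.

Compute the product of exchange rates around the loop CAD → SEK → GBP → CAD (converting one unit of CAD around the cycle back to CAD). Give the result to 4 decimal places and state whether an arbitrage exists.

Around CAD → SEK → GBP → CAD: 1 ÷ 0.125297 ÷ 14.5981 ÷ 0.546718 = 0.999999
Product ≈ 1 (deviation 0.000%, within rounding noise).

1.0000 (no arbitrage)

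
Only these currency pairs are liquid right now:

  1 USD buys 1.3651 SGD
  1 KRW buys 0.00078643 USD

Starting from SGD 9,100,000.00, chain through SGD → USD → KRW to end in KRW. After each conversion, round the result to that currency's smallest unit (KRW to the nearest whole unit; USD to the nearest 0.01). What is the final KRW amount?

SGD 9,100,000.00 ÷ 1.3651 = USD 6,666,178.30
USD 6,666,178.30 ÷ 0.00078643 = KRW 8,476,505,601

KRW 8,476,505,601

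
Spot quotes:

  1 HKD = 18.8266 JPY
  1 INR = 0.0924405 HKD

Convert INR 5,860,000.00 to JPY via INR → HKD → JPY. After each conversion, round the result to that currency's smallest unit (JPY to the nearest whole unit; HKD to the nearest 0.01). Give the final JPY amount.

JPY 10,198,394

INR 5,860,000.00 × 0.0924405 = HKD 541,701.33
HKD 541,701.33 × 18.8266 = JPY 10,198,394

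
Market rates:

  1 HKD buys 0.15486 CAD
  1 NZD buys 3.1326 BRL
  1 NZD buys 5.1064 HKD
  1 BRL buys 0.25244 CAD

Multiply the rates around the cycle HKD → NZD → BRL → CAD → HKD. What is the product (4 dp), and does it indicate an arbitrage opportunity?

1.0000 (no arbitrage)

Around HKD → NZD → BRL → CAD → HKD: 1 ÷ 5.1064 × 3.1326 × 0.25244 ÷ 0.15486 = 1.000021
Product ≈ 1 (deviation 0.002%, within rounding noise).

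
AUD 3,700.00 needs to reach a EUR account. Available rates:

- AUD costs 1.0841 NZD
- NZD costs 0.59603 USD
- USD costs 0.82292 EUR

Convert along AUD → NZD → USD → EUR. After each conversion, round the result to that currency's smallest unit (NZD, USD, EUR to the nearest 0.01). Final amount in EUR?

EUR 1,967.42

AUD 3,700.00 × 1.0841 = NZD 4,011.17
NZD 4,011.17 × 0.59603 = USD 2,390.78
USD 2,390.78 × 0.82292 = EUR 1,967.42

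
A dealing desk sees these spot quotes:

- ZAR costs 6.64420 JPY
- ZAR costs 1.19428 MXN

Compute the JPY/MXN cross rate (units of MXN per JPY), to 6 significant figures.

1 JPY ÷ 6.64420 = 0.150507 ZAR
0.150507 ZAR × 1.19428 = 0.179748 MXN

JPY/MXN = 0.179748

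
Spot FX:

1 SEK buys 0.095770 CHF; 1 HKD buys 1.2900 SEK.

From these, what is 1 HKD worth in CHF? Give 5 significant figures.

1 HKD × 1.2900 = 1.29 SEK
1.29 SEK × 0.095770 = 0.123543 CHF

HKD/CHF = 0.12354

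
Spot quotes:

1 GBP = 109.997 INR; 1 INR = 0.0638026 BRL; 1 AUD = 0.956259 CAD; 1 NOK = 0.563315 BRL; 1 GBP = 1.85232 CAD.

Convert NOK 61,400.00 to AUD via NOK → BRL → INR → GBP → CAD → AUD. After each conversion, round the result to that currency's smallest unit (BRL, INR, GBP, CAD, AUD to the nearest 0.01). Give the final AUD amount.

AUD 9,546.43

NOK 61,400.00 × 0.563315 = BRL 34,587.54
BRL 34,587.54 ÷ 0.0638026 = INR 542,102.36
INR 542,102.36 ÷ 109.997 = GBP 4,928.34
GBP 4,928.34 × 1.85232 = CAD 9,128.86
CAD 9,128.86 ÷ 0.956259 = AUD 9,546.43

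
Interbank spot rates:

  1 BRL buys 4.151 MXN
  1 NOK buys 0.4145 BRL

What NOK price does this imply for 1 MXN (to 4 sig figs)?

1 MXN ÷ 4.151 = 0.240906 BRL
0.240906 BRL ÷ 0.4145 = 0.581196 NOK

MXN/NOK = 0.5812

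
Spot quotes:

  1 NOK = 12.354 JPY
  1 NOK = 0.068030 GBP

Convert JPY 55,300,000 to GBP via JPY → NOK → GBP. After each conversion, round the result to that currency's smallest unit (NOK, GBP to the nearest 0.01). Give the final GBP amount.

GBP 304,521.53

JPY 55,300,000 ÷ 12.354 = NOK 4,476,282.99
NOK 4,476,282.99 × 0.068030 = GBP 304,521.53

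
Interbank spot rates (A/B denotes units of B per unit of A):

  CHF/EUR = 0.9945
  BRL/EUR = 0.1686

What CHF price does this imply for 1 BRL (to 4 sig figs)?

1 BRL × 0.1686 = 0.1686 EUR
0.1686 EUR ÷ 0.9945 = 0.169532 CHF

BRL/CHF = 0.1695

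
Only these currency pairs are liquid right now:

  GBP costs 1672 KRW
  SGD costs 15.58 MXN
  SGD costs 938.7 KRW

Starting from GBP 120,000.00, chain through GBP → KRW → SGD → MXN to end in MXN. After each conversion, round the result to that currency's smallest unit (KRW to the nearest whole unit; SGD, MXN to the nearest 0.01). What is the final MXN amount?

GBP 120,000.00 × 1672 = KRW 200,640,000
KRW 200,640,000 ÷ 938.7 = SGD 213,742.41
SGD 213,742.41 × 15.58 = MXN 3,330,106.75

MXN 3,330,106.75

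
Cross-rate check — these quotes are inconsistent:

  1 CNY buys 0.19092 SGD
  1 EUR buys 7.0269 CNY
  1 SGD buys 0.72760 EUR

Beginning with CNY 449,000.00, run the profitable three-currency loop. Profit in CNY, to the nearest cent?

Profit: CNY 10,979.47

Profitable loop is CNY → EUR → SGD → CNY:
CNY 449,000.00 ÷ 7.0269 = EUR 63,897.31
EUR 63,897.31 ÷ 0.72760 = SGD 87,819.28
SGD 87,819.28 ÷ 0.19092 = CNY 459,979.47
Profit = CNY 459,979.47 − CNY 449,000.00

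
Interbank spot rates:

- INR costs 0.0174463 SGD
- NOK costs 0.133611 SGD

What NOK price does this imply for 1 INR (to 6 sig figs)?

INR/NOK = 0.130575

1 INR × 0.0174463 = 0.0174463 SGD
0.0174463 SGD ÷ 0.133611 = 0.130575 NOK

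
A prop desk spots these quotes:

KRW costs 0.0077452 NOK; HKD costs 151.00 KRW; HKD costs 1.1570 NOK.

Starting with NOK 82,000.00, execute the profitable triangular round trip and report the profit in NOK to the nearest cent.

Profitable loop is NOK → HKD → KRW → NOK:
NOK 82,000.00 ÷ 1.1570 = HKD 70,872.95
HKD 70,872.95 × 151.00 = KRW 10,701,815
KRW 10,701,815 × 0.0077452 = NOK 82,887.70
Profit = NOK 82,887.70 − NOK 82,000.00

Profit: NOK 887.70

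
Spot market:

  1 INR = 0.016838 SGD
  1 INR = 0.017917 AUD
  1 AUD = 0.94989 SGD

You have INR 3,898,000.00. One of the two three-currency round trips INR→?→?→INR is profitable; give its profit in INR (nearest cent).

Profitable loop is INR → AUD → SGD → INR:
INR 3,898,000.00 × 0.017917 = AUD 69,840.47
AUD 69,840.47 × 0.94989 = SGD 66,340.76
SGD 66,340.76 ÷ 0.016838 = INR 3,939,943.00
Profit = INR 3,939,943.00 − INR 3,898,000.00

Profit: INR 41,943.00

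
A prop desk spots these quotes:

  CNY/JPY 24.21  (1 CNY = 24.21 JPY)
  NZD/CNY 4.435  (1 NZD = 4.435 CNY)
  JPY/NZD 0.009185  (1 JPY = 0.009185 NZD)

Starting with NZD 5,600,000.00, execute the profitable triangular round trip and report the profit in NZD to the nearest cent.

Profitable loop is NZD → JPY → CNY → NZD:
NZD 5,600,000.00 ÷ 0.009185 = JPY 609,689,711
JPY 609,689,711 ÷ 24.21 = CNY 25,183,383.37
CNY 25,183,383.37 ÷ 4.435 = NZD 5,678,327.71
Profit = NZD 5,678,327.71 − NZD 5,600,000.00

Profit: NZD 78,327.71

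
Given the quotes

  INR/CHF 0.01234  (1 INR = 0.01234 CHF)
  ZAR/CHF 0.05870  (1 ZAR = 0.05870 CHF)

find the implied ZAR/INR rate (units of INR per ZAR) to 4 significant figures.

1 ZAR × 0.05870 = 0.0587 CHF
0.0587 CHF ÷ 0.01234 = 4.75689 INR

ZAR/INR = 4.757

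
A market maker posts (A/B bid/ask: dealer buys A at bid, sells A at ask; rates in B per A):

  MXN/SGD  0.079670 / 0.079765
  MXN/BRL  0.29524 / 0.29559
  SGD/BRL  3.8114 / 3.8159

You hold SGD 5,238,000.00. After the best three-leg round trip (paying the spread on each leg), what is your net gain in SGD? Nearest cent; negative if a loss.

Best loop SGD → BRL → MXN → SGD:
SGD 5,238,000.00 × 3.8114 (sell SGD at bid) = BRL 19,964,113.20
BRL 19,964,113.20 ÷ 0.29559 (buy MXN at ask) = MXN 67,539,880.24
MXN 67,539,880.24 × 0.079670 (sell MXN at bid) = SGD 5,380,902.26

Net profit: SGD 142,902.26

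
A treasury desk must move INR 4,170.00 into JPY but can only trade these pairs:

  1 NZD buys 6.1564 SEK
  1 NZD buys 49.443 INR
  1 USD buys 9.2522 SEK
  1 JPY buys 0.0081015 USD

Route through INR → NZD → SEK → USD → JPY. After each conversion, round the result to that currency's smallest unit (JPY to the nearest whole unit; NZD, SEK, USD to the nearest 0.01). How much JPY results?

JPY 6,927

INR 4,170.00 ÷ 49.443 = NZD 84.34
NZD 84.34 × 6.1564 = SEK 519.23
SEK 519.23 ÷ 9.2522 = USD 56.12
USD 56.12 ÷ 0.0081015 = JPY 6,927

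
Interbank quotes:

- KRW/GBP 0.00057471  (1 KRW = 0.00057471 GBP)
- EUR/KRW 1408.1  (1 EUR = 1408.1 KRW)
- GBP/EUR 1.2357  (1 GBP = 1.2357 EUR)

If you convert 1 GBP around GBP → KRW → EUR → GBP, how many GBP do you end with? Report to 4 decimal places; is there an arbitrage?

1.0000 (no arbitrage)

Around GBP → KRW → EUR → GBP: 1 ÷ 0.00057471 ÷ 1408.1 ÷ 1.2357 = 1.000011
Product ≈ 1 (deviation 0.001%, within rounding noise).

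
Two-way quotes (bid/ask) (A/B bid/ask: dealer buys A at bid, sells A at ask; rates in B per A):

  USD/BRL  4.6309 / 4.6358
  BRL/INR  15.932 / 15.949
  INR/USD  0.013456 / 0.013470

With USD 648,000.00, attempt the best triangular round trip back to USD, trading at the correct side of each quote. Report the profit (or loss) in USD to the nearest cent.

Net profit: USD 2,652.74

Best loop USD → INR → BRL → USD:
USD 648,000.00 ÷ 0.013470 (buy INR at ask) = INR 48,106,904.23
INR 48,106,904.23 ÷ 15.949 (buy BRL at ask) = BRL 3,016,295.96
BRL 3,016,295.96 ÷ 4.6358 (buy USD at ask) = USD 650,652.74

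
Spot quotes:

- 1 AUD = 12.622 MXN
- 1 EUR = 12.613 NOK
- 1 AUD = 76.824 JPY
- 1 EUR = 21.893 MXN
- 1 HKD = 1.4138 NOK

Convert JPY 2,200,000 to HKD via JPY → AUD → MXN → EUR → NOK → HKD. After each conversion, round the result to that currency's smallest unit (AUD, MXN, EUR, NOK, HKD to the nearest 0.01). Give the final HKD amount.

HKD 147,291.97

JPY 2,200,000 ÷ 76.824 = AUD 28,636.88
AUD 28,636.88 × 12.622 = MXN 361,454.70
MXN 361,454.70 ÷ 21.893 = EUR 16,510.06
EUR 16,510.06 × 12.613 = NOK 208,241.39
NOK 208,241.39 ÷ 1.4138 = HKD 147,291.97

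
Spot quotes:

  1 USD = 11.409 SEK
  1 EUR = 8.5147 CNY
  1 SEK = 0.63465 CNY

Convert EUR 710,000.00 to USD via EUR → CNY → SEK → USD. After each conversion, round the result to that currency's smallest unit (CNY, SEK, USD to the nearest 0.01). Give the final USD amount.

EUR 710,000.00 × 8.5147 = CNY 6,045,437.00
CNY 6,045,437.00 ÷ 0.63465 = SEK 9,525,623.57
SEK 9,525,623.57 ÷ 11.409 = USD 834,921.87

USD 834,921.87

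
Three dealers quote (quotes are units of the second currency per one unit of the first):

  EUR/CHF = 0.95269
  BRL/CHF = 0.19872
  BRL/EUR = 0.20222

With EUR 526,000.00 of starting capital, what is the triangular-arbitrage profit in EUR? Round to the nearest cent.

Profitable loop is EUR → BRL → CHF → EUR:
EUR 526,000.00 ÷ 0.20222 = BRL 2,601,127.48
BRL 2,601,127.48 × 0.19872 = CHF 516,896.05
CHF 516,896.05 ÷ 0.95269 = EUR 542,564.79
Profit = EUR 542,564.79 − EUR 526,000.00

Profit: EUR 16,564.79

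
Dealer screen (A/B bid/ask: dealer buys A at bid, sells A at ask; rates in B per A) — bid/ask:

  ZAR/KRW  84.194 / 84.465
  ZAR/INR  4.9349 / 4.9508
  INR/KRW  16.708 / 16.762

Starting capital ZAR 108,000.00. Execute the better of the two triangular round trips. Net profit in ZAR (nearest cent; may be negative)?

Best loop ZAR → KRW → INR → ZAR:
ZAR 108,000.00 × 84.194 (sell ZAR at bid) = KRW 9,092,952
KRW 9,092,952 ÷ 16.762 (buy INR at ask) = INR 542,474.17
INR 542,474.17 ÷ 4.9508 (buy ZAR at ask) = ZAR 109,573.03

Net profit: ZAR 1,573.03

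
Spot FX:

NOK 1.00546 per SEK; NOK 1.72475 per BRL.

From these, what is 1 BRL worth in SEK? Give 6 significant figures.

BRL/SEK = 1.71538

1 BRL × 1.72475 = 1.72475 NOK
1.72475 NOK ÷ 1.00546 = 1.71538 SEK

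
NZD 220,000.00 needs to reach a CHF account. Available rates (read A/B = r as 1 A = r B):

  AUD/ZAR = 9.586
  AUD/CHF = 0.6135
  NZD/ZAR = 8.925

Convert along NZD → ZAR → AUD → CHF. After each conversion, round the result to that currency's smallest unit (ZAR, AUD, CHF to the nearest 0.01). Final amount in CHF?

CHF 125,663.18

NZD 220,000.00 × 8.925 = ZAR 1,963,500.00
ZAR 1,963,500.00 ÷ 9.586 = AUD 204,829.96
AUD 204,829.96 × 0.6135 = CHF 125,663.18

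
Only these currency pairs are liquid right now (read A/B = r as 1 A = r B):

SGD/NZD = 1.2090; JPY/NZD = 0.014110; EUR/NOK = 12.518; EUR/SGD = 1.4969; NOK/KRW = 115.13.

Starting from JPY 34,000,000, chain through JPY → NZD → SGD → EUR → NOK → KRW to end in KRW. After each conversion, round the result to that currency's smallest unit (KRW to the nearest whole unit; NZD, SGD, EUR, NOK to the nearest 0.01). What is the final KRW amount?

KRW 382,041,281

JPY 34,000,000 × 0.014110 = NZD 479,740.00
NZD 479,740.00 ÷ 1.2090 = SGD 396,807.28
SGD 396,807.28 ÷ 1.4969 = EUR 265,086.03
EUR 265,086.03 × 12.518 = NOK 3,318,346.92
NOK 3,318,346.92 × 115.13 = KRW 382,041,281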